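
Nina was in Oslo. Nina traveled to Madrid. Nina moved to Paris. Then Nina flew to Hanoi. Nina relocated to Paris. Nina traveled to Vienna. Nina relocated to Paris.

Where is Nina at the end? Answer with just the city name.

Answer: Paris

Derivation:
Tracking Nina's location:
Start: Nina is in Oslo.
After move 1: Oslo -> Madrid. Nina is in Madrid.
After move 2: Madrid -> Paris. Nina is in Paris.
After move 3: Paris -> Hanoi. Nina is in Hanoi.
After move 4: Hanoi -> Paris. Nina is in Paris.
After move 5: Paris -> Vienna. Nina is in Vienna.
After move 6: Vienna -> Paris. Nina is in Paris.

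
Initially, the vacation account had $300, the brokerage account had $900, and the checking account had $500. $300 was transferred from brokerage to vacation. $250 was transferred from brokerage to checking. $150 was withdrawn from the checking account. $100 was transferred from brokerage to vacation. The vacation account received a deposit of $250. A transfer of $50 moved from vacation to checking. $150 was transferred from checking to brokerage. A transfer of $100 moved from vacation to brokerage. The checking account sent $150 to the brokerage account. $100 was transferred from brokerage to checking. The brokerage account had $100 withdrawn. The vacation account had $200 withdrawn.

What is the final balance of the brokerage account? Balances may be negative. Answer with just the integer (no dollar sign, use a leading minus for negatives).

Answer: 450

Derivation:
Tracking account balances step by step:
Start: vacation=300, brokerage=900, checking=500
Event 1 (transfer 300 brokerage -> vacation): brokerage: 900 - 300 = 600, vacation: 300 + 300 = 600. Balances: vacation=600, brokerage=600, checking=500
Event 2 (transfer 250 brokerage -> checking): brokerage: 600 - 250 = 350, checking: 500 + 250 = 750. Balances: vacation=600, brokerage=350, checking=750
Event 3 (withdraw 150 from checking): checking: 750 - 150 = 600. Balances: vacation=600, brokerage=350, checking=600
Event 4 (transfer 100 brokerage -> vacation): brokerage: 350 - 100 = 250, vacation: 600 + 100 = 700. Balances: vacation=700, brokerage=250, checking=600
Event 5 (deposit 250 to vacation): vacation: 700 + 250 = 950. Balances: vacation=950, brokerage=250, checking=600
Event 6 (transfer 50 vacation -> checking): vacation: 950 - 50 = 900, checking: 600 + 50 = 650. Balances: vacation=900, brokerage=250, checking=650
Event 7 (transfer 150 checking -> brokerage): checking: 650 - 150 = 500, brokerage: 250 + 150 = 400. Balances: vacation=900, brokerage=400, checking=500
Event 8 (transfer 100 vacation -> brokerage): vacation: 900 - 100 = 800, brokerage: 400 + 100 = 500. Balances: vacation=800, brokerage=500, checking=500
Event 9 (transfer 150 checking -> brokerage): checking: 500 - 150 = 350, brokerage: 500 + 150 = 650. Balances: vacation=800, brokerage=650, checking=350
Event 10 (transfer 100 brokerage -> checking): brokerage: 650 - 100 = 550, checking: 350 + 100 = 450. Balances: vacation=800, brokerage=550, checking=450
Event 11 (withdraw 100 from brokerage): brokerage: 550 - 100 = 450. Balances: vacation=800, brokerage=450, checking=450
Event 12 (withdraw 200 from vacation): vacation: 800 - 200 = 600. Balances: vacation=600, brokerage=450, checking=450

Final balance of brokerage: 450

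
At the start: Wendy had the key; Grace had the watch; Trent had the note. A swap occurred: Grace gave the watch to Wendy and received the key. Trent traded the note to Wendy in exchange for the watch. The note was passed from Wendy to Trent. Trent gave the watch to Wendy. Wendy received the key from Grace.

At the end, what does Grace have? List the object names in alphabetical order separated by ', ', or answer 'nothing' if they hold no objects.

Tracking all object holders:
Start: key:Wendy, watch:Grace, note:Trent
Event 1 (swap watch<->key: now watch:Wendy, key:Grace). State: key:Grace, watch:Wendy, note:Trent
Event 2 (swap note<->watch: now note:Wendy, watch:Trent). State: key:Grace, watch:Trent, note:Wendy
Event 3 (give note: Wendy -> Trent). State: key:Grace, watch:Trent, note:Trent
Event 4 (give watch: Trent -> Wendy). State: key:Grace, watch:Wendy, note:Trent
Event 5 (give key: Grace -> Wendy). State: key:Wendy, watch:Wendy, note:Trent

Final state: key:Wendy, watch:Wendy, note:Trent
Grace holds: (nothing).

Answer: nothing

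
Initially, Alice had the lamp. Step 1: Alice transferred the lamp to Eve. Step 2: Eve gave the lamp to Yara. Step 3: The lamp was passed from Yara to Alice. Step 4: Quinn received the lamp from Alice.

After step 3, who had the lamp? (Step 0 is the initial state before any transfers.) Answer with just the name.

Tracking the lamp holder through step 3:
After step 0 (start): Alice
After step 1: Eve
After step 2: Yara
After step 3: Alice

At step 3, the holder is Alice.

Answer: Alice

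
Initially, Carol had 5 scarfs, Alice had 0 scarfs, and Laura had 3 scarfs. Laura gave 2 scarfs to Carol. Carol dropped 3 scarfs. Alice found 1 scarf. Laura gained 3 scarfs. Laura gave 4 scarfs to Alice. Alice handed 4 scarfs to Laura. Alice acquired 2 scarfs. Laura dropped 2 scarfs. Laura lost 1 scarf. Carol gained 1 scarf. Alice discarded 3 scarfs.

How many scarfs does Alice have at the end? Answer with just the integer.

Tracking counts step by step:
Start: Carol=5, Alice=0, Laura=3
Event 1 (Laura -> Carol, 2): Laura: 3 -> 1, Carol: 5 -> 7. State: Carol=7, Alice=0, Laura=1
Event 2 (Carol -3): Carol: 7 -> 4. State: Carol=4, Alice=0, Laura=1
Event 3 (Alice +1): Alice: 0 -> 1. State: Carol=4, Alice=1, Laura=1
Event 4 (Laura +3): Laura: 1 -> 4. State: Carol=4, Alice=1, Laura=4
Event 5 (Laura -> Alice, 4): Laura: 4 -> 0, Alice: 1 -> 5. State: Carol=4, Alice=5, Laura=0
Event 6 (Alice -> Laura, 4): Alice: 5 -> 1, Laura: 0 -> 4. State: Carol=4, Alice=1, Laura=4
Event 7 (Alice +2): Alice: 1 -> 3. State: Carol=4, Alice=3, Laura=4
Event 8 (Laura -2): Laura: 4 -> 2. State: Carol=4, Alice=3, Laura=2
Event 9 (Laura -1): Laura: 2 -> 1. State: Carol=4, Alice=3, Laura=1
Event 10 (Carol +1): Carol: 4 -> 5. State: Carol=5, Alice=3, Laura=1
Event 11 (Alice -3): Alice: 3 -> 0. State: Carol=5, Alice=0, Laura=1

Alice's final count: 0

Answer: 0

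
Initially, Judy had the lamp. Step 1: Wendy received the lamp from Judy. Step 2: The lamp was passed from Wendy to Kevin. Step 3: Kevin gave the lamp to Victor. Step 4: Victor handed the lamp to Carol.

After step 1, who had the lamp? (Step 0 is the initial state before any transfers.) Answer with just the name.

Tracking the lamp holder through step 1:
After step 0 (start): Judy
After step 1: Wendy

At step 1, the holder is Wendy.

Answer: Wendy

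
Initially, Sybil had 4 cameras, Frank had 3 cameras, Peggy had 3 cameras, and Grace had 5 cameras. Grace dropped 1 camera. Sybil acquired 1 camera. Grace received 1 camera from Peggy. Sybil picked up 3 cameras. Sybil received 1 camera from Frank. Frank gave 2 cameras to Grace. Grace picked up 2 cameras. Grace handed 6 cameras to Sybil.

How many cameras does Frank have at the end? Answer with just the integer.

Tracking counts step by step:
Start: Sybil=4, Frank=3, Peggy=3, Grace=5
Event 1 (Grace -1): Grace: 5 -> 4. State: Sybil=4, Frank=3, Peggy=3, Grace=4
Event 2 (Sybil +1): Sybil: 4 -> 5. State: Sybil=5, Frank=3, Peggy=3, Grace=4
Event 3 (Peggy -> Grace, 1): Peggy: 3 -> 2, Grace: 4 -> 5. State: Sybil=5, Frank=3, Peggy=2, Grace=5
Event 4 (Sybil +3): Sybil: 5 -> 8. State: Sybil=8, Frank=3, Peggy=2, Grace=5
Event 5 (Frank -> Sybil, 1): Frank: 3 -> 2, Sybil: 8 -> 9. State: Sybil=9, Frank=2, Peggy=2, Grace=5
Event 6 (Frank -> Grace, 2): Frank: 2 -> 0, Grace: 5 -> 7. State: Sybil=9, Frank=0, Peggy=2, Grace=7
Event 7 (Grace +2): Grace: 7 -> 9. State: Sybil=9, Frank=0, Peggy=2, Grace=9
Event 8 (Grace -> Sybil, 6): Grace: 9 -> 3, Sybil: 9 -> 15. State: Sybil=15, Frank=0, Peggy=2, Grace=3

Frank's final count: 0

Answer: 0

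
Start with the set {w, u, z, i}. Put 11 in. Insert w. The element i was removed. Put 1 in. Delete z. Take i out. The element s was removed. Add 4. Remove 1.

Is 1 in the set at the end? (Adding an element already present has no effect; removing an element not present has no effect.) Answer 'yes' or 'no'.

Tracking the set through each operation:
Start: {i, u, w, z}
Event 1 (add 11): added. Set: {11, i, u, w, z}
Event 2 (add w): already present, no change. Set: {11, i, u, w, z}
Event 3 (remove i): removed. Set: {11, u, w, z}
Event 4 (add 1): added. Set: {1, 11, u, w, z}
Event 5 (remove z): removed. Set: {1, 11, u, w}
Event 6 (remove i): not present, no change. Set: {1, 11, u, w}
Event 7 (remove s): not present, no change. Set: {1, 11, u, w}
Event 8 (add 4): added. Set: {1, 11, 4, u, w}
Event 9 (remove 1): removed. Set: {11, 4, u, w}

Final set: {11, 4, u, w} (size 4)
1 is NOT in the final set.

Answer: no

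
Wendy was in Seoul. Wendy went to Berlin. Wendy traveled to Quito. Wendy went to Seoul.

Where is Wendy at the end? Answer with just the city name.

Tracking Wendy's location:
Start: Wendy is in Seoul.
After move 1: Seoul -> Berlin. Wendy is in Berlin.
After move 2: Berlin -> Quito. Wendy is in Quito.
After move 3: Quito -> Seoul. Wendy is in Seoul.

Answer: Seoul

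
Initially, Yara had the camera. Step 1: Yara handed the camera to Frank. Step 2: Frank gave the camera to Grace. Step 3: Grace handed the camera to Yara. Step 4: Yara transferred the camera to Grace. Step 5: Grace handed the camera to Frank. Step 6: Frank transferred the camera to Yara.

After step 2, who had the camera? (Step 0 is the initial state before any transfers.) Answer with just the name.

Answer: Grace

Derivation:
Tracking the camera holder through step 2:
After step 0 (start): Yara
After step 1: Frank
After step 2: Grace

At step 2, the holder is Grace.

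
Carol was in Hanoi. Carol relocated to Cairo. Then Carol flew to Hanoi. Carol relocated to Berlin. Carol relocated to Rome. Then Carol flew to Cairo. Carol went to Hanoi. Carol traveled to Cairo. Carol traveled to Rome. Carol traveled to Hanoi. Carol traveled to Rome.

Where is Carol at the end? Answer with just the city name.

Tracking Carol's location:
Start: Carol is in Hanoi.
After move 1: Hanoi -> Cairo. Carol is in Cairo.
After move 2: Cairo -> Hanoi. Carol is in Hanoi.
After move 3: Hanoi -> Berlin. Carol is in Berlin.
After move 4: Berlin -> Rome. Carol is in Rome.
After move 5: Rome -> Cairo. Carol is in Cairo.
After move 6: Cairo -> Hanoi. Carol is in Hanoi.
After move 7: Hanoi -> Cairo. Carol is in Cairo.
After move 8: Cairo -> Rome. Carol is in Rome.
After move 9: Rome -> Hanoi. Carol is in Hanoi.
After move 10: Hanoi -> Rome. Carol is in Rome.

Answer: Rome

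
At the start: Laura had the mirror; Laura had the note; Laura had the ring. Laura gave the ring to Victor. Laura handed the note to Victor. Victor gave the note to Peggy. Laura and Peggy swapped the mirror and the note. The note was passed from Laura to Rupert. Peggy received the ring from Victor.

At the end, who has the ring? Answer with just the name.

Answer: Peggy

Derivation:
Tracking all object holders:
Start: mirror:Laura, note:Laura, ring:Laura
Event 1 (give ring: Laura -> Victor). State: mirror:Laura, note:Laura, ring:Victor
Event 2 (give note: Laura -> Victor). State: mirror:Laura, note:Victor, ring:Victor
Event 3 (give note: Victor -> Peggy). State: mirror:Laura, note:Peggy, ring:Victor
Event 4 (swap mirror<->note: now mirror:Peggy, note:Laura). State: mirror:Peggy, note:Laura, ring:Victor
Event 5 (give note: Laura -> Rupert). State: mirror:Peggy, note:Rupert, ring:Victor
Event 6 (give ring: Victor -> Peggy). State: mirror:Peggy, note:Rupert, ring:Peggy

Final state: mirror:Peggy, note:Rupert, ring:Peggy
The ring is held by Peggy.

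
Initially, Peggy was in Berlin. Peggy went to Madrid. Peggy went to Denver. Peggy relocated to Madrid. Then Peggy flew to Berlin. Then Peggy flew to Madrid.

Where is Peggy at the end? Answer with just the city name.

Tracking Peggy's location:
Start: Peggy is in Berlin.
After move 1: Berlin -> Madrid. Peggy is in Madrid.
After move 2: Madrid -> Denver. Peggy is in Denver.
After move 3: Denver -> Madrid. Peggy is in Madrid.
After move 4: Madrid -> Berlin. Peggy is in Berlin.
After move 5: Berlin -> Madrid. Peggy is in Madrid.

Answer: Madrid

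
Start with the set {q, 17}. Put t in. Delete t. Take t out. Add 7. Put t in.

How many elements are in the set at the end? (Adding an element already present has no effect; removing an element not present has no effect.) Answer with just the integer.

Answer: 4

Derivation:
Tracking the set through each operation:
Start: {17, q}
Event 1 (add t): added. Set: {17, q, t}
Event 2 (remove t): removed. Set: {17, q}
Event 3 (remove t): not present, no change. Set: {17, q}
Event 4 (add 7): added. Set: {17, 7, q}
Event 5 (add t): added. Set: {17, 7, q, t}

Final set: {17, 7, q, t} (size 4)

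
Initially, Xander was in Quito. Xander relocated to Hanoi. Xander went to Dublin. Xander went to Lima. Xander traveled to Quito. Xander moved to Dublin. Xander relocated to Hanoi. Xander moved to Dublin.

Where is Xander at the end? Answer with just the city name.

Tracking Xander's location:
Start: Xander is in Quito.
After move 1: Quito -> Hanoi. Xander is in Hanoi.
After move 2: Hanoi -> Dublin. Xander is in Dublin.
After move 3: Dublin -> Lima. Xander is in Lima.
After move 4: Lima -> Quito. Xander is in Quito.
After move 5: Quito -> Dublin. Xander is in Dublin.
After move 6: Dublin -> Hanoi. Xander is in Hanoi.
After move 7: Hanoi -> Dublin. Xander is in Dublin.

Answer: Dublin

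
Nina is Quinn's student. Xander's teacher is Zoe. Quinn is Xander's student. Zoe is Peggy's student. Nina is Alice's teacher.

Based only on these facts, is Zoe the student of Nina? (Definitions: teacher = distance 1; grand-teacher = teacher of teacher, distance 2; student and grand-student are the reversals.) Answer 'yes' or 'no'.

Reconstructing the teacher chain from the given facts:
  Peggy -> Zoe -> Xander -> Quinn -> Nina -> Alice
(each arrow means 'teacher of the next')
Positions in the chain (0 = top):
  position of Peggy: 0
  position of Zoe: 1
  position of Xander: 2
  position of Quinn: 3
  position of Nina: 4
  position of Alice: 5

Zoe is at position 1, Nina is at position 4; signed distance (j - i) = 3.
'student' requires j - i = -1. Actual distance is 3, so the relation does NOT hold.

Answer: no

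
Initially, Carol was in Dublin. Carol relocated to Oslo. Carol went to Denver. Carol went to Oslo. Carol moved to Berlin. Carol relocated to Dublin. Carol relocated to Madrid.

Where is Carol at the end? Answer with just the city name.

Answer: Madrid

Derivation:
Tracking Carol's location:
Start: Carol is in Dublin.
After move 1: Dublin -> Oslo. Carol is in Oslo.
After move 2: Oslo -> Denver. Carol is in Denver.
After move 3: Denver -> Oslo. Carol is in Oslo.
After move 4: Oslo -> Berlin. Carol is in Berlin.
After move 5: Berlin -> Dublin. Carol is in Dublin.
After move 6: Dublin -> Madrid. Carol is in Madrid.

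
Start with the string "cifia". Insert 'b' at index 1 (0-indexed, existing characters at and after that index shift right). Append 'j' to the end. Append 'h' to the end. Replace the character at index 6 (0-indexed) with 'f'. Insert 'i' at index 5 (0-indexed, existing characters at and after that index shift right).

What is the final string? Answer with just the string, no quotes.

Answer: cbifiiafh

Derivation:
Applying each edit step by step:
Start: "cifia"
Op 1 (insert 'b' at idx 1): "cifia" -> "cbifia"
Op 2 (append 'j'): "cbifia" -> "cbifiaj"
Op 3 (append 'h'): "cbifiaj" -> "cbifiajh"
Op 4 (replace idx 6: 'j' -> 'f'): "cbifiajh" -> "cbifiafh"
Op 5 (insert 'i' at idx 5): "cbifiafh" -> "cbifiiafh"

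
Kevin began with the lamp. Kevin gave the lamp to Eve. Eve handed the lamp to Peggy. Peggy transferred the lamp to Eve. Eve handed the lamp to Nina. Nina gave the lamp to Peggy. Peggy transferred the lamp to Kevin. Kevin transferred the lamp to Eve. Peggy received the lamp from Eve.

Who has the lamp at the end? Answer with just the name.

Answer: Peggy

Derivation:
Tracking the lamp through each event:
Start: Kevin has the lamp.
After event 1: Eve has the lamp.
After event 2: Peggy has the lamp.
After event 3: Eve has the lamp.
After event 4: Nina has the lamp.
After event 5: Peggy has the lamp.
After event 6: Kevin has the lamp.
After event 7: Eve has the lamp.
After event 8: Peggy has the lamp.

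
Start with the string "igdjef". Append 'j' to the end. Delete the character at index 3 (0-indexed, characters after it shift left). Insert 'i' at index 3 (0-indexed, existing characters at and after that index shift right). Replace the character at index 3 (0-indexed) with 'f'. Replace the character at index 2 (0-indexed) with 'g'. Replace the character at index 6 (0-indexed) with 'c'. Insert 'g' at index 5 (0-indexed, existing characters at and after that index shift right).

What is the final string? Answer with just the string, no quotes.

Applying each edit step by step:
Start: "igdjef"
Op 1 (append 'j'): "igdjef" -> "igdjefj"
Op 2 (delete idx 3 = 'j'): "igdjefj" -> "igdefj"
Op 3 (insert 'i' at idx 3): "igdefj" -> "igdiefj"
Op 4 (replace idx 3: 'i' -> 'f'): "igdiefj" -> "igdfefj"
Op 5 (replace idx 2: 'd' -> 'g'): "igdfefj" -> "iggfefj"
Op 6 (replace idx 6: 'j' -> 'c'): "iggfefj" -> "iggfefc"
Op 7 (insert 'g' at idx 5): "iggfefc" -> "iggfegfc"

Answer: iggfegfc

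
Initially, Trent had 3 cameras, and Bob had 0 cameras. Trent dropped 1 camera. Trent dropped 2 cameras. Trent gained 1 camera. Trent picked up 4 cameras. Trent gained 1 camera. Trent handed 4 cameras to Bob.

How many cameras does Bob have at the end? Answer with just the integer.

Tracking counts step by step:
Start: Trent=3, Bob=0
Event 1 (Trent -1): Trent: 3 -> 2. State: Trent=2, Bob=0
Event 2 (Trent -2): Trent: 2 -> 0. State: Trent=0, Bob=0
Event 3 (Trent +1): Trent: 0 -> 1. State: Trent=1, Bob=0
Event 4 (Trent +4): Trent: 1 -> 5. State: Trent=5, Bob=0
Event 5 (Trent +1): Trent: 5 -> 6. State: Trent=6, Bob=0
Event 6 (Trent -> Bob, 4): Trent: 6 -> 2, Bob: 0 -> 4. State: Trent=2, Bob=4

Bob's final count: 4

Answer: 4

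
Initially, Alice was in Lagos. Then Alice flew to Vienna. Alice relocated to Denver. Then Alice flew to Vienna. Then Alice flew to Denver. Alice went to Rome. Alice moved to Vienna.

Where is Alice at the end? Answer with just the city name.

Tracking Alice's location:
Start: Alice is in Lagos.
After move 1: Lagos -> Vienna. Alice is in Vienna.
After move 2: Vienna -> Denver. Alice is in Denver.
After move 3: Denver -> Vienna. Alice is in Vienna.
After move 4: Vienna -> Denver. Alice is in Denver.
After move 5: Denver -> Rome. Alice is in Rome.
After move 6: Rome -> Vienna. Alice is in Vienna.

Answer: Vienna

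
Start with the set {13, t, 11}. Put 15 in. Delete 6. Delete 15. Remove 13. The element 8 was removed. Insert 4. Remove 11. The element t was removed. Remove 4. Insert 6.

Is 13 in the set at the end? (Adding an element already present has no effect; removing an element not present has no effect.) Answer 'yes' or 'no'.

Answer: no

Derivation:
Tracking the set through each operation:
Start: {11, 13, t}
Event 1 (add 15): added. Set: {11, 13, 15, t}
Event 2 (remove 6): not present, no change. Set: {11, 13, 15, t}
Event 3 (remove 15): removed. Set: {11, 13, t}
Event 4 (remove 13): removed. Set: {11, t}
Event 5 (remove 8): not present, no change. Set: {11, t}
Event 6 (add 4): added. Set: {11, 4, t}
Event 7 (remove 11): removed. Set: {4, t}
Event 8 (remove t): removed. Set: {4}
Event 9 (remove 4): removed. Set: {}
Event 10 (add 6): added. Set: {6}

Final set: {6} (size 1)
13 is NOT in the final set.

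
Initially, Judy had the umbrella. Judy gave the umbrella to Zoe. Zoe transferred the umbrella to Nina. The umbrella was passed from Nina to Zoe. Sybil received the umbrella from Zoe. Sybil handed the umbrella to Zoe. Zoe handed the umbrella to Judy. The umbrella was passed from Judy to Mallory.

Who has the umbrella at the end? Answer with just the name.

Tracking the umbrella through each event:
Start: Judy has the umbrella.
After event 1: Zoe has the umbrella.
After event 2: Nina has the umbrella.
After event 3: Zoe has the umbrella.
After event 4: Sybil has the umbrella.
After event 5: Zoe has the umbrella.
After event 6: Judy has the umbrella.
After event 7: Mallory has the umbrella.

Answer: Mallory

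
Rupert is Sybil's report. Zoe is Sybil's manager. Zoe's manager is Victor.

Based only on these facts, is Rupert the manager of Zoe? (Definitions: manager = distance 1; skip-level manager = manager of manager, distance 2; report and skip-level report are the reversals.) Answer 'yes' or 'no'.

Answer: no

Derivation:
Reconstructing the manager chain from the given facts:
  Victor -> Zoe -> Sybil -> Rupert
(each arrow means 'manager of the next')
Positions in the chain (0 = top):
  position of Victor: 0
  position of Zoe: 1
  position of Sybil: 2
  position of Rupert: 3

Rupert is at position 3, Zoe is at position 1; signed distance (j - i) = -2.
'manager' requires j - i = 1. Actual distance is -2, so the relation does NOT hold.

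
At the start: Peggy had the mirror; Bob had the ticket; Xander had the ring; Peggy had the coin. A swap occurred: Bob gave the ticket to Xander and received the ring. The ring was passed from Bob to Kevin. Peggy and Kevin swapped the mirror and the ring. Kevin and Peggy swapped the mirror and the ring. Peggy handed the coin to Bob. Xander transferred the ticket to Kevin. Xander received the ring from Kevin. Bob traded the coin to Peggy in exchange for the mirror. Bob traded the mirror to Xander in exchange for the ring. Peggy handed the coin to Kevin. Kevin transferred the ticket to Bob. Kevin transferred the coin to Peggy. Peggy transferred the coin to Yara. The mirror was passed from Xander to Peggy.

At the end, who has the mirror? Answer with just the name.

Answer: Peggy

Derivation:
Tracking all object holders:
Start: mirror:Peggy, ticket:Bob, ring:Xander, coin:Peggy
Event 1 (swap ticket<->ring: now ticket:Xander, ring:Bob). State: mirror:Peggy, ticket:Xander, ring:Bob, coin:Peggy
Event 2 (give ring: Bob -> Kevin). State: mirror:Peggy, ticket:Xander, ring:Kevin, coin:Peggy
Event 3 (swap mirror<->ring: now mirror:Kevin, ring:Peggy). State: mirror:Kevin, ticket:Xander, ring:Peggy, coin:Peggy
Event 4 (swap mirror<->ring: now mirror:Peggy, ring:Kevin). State: mirror:Peggy, ticket:Xander, ring:Kevin, coin:Peggy
Event 5 (give coin: Peggy -> Bob). State: mirror:Peggy, ticket:Xander, ring:Kevin, coin:Bob
Event 6 (give ticket: Xander -> Kevin). State: mirror:Peggy, ticket:Kevin, ring:Kevin, coin:Bob
Event 7 (give ring: Kevin -> Xander). State: mirror:Peggy, ticket:Kevin, ring:Xander, coin:Bob
Event 8 (swap coin<->mirror: now coin:Peggy, mirror:Bob). State: mirror:Bob, ticket:Kevin, ring:Xander, coin:Peggy
Event 9 (swap mirror<->ring: now mirror:Xander, ring:Bob). State: mirror:Xander, ticket:Kevin, ring:Bob, coin:Peggy
Event 10 (give coin: Peggy -> Kevin). State: mirror:Xander, ticket:Kevin, ring:Bob, coin:Kevin
Event 11 (give ticket: Kevin -> Bob). State: mirror:Xander, ticket:Bob, ring:Bob, coin:Kevin
Event 12 (give coin: Kevin -> Peggy). State: mirror:Xander, ticket:Bob, ring:Bob, coin:Peggy
Event 13 (give coin: Peggy -> Yara). State: mirror:Xander, ticket:Bob, ring:Bob, coin:Yara
Event 14 (give mirror: Xander -> Peggy). State: mirror:Peggy, ticket:Bob, ring:Bob, coin:Yara

Final state: mirror:Peggy, ticket:Bob, ring:Bob, coin:Yara
The mirror is held by Peggy.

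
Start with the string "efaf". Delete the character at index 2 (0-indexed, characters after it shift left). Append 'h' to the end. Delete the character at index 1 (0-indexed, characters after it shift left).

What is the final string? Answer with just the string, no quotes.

Answer: efh

Derivation:
Applying each edit step by step:
Start: "efaf"
Op 1 (delete idx 2 = 'a'): "efaf" -> "eff"
Op 2 (append 'h'): "eff" -> "effh"
Op 3 (delete idx 1 = 'f'): "effh" -> "efh"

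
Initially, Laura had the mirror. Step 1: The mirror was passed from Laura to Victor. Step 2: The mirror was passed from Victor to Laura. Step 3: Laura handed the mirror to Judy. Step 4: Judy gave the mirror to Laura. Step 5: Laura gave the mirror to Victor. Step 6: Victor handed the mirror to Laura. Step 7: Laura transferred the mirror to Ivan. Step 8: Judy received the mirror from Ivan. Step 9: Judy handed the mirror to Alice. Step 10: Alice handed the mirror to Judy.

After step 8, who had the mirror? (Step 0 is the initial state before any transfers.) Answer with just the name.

Answer: Judy

Derivation:
Tracking the mirror holder through step 8:
After step 0 (start): Laura
After step 1: Victor
After step 2: Laura
After step 3: Judy
After step 4: Laura
After step 5: Victor
After step 6: Laura
After step 7: Ivan
After step 8: Judy

At step 8, the holder is Judy.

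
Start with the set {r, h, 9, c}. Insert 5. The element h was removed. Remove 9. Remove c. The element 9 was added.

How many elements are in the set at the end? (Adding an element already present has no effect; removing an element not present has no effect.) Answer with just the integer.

Answer: 3

Derivation:
Tracking the set through each operation:
Start: {9, c, h, r}
Event 1 (add 5): added. Set: {5, 9, c, h, r}
Event 2 (remove h): removed. Set: {5, 9, c, r}
Event 3 (remove 9): removed. Set: {5, c, r}
Event 4 (remove c): removed. Set: {5, r}
Event 5 (add 9): added. Set: {5, 9, r}

Final set: {5, 9, r} (size 3)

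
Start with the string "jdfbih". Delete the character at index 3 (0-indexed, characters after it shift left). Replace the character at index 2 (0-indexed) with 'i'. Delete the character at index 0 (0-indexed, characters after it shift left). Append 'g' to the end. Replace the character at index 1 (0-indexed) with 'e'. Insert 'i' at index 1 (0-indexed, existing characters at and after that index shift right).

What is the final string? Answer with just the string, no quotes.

Answer: dieihg

Derivation:
Applying each edit step by step:
Start: "jdfbih"
Op 1 (delete idx 3 = 'b'): "jdfbih" -> "jdfih"
Op 2 (replace idx 2: 'f' -> 'i'): "jdfih" -> "jdiih"
Op 3 (delete idx 0 = 'j'): "jdiih" -> "diih"
Op 4 (append 'g'): "diih" -> "diihg"
Op 5 (replace idx 1: 'i' -> 'e'): "diihg" -> "deihg"
Op 6 (insert 'i' at idx 1): "deihg" -> "dieihg"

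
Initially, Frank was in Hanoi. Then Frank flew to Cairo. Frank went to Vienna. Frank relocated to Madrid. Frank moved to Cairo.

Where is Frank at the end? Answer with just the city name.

Answer: Cairo

Derivation:
Tracking Frank's location:
Start: Frank is in Hanoi.
After move 1: Hanoi -> Cairo. Frank is in Cairo.
After move 2: Cairo -> Vienna. Frank is in Vienna.
After move 3: Vienna -> Madrid. Frank is in Madrid.
After move 4: Madrid -> Cairo. Frank is in Cairo.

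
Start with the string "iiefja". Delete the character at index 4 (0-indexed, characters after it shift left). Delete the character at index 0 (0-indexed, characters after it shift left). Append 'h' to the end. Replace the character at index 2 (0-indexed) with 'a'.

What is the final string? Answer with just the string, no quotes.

Applying each edit step by step:
Start: "iiefja"
Op 1 (delete idx 4 = 'j'): "iiefja" -> "iiefa"
Op 2 (delete idx 0 = 'i'): "iiefa" -> "iefa"
Op 3 (append 'h'): "iefa" -> "iefah"
Op 4 (replace idx 2: 'f' -> 'a'): "iefah" -> "ieaah"

Answer: ieaah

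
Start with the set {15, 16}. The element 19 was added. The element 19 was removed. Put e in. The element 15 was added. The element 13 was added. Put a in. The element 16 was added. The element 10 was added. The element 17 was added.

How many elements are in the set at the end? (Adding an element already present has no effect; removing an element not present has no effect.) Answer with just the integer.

Answer: 7

Derivation:
Tracking the set through each operation:
Start: {15, 16}
Event 1 (add 19): added. Set: {15, 16, 19}
Event 2 (remove 19): removed. Set: {15, 16}
Event 3 (add e): added. Set: {15, 16, e}
Event 4 (add 15): already present, no change. Set: {15, 16, e}
Event 5 (add 13): added. Set: {13, 15, 16, e}
Event 6 (add a): added. Set: {13, 15, 16, a, e}
Event 7 (add 16): already present, no change. Set: {13, 15, 16, a, e}
Event 8 (add 10): added. Set: {10, 13, 15, 16, a, e}
Event 9 (add 17): added. Set: {10, 13, 15, 16, 17, a, e}

Final set: {10, 13, 15, 16, 17, a, e} (size 7)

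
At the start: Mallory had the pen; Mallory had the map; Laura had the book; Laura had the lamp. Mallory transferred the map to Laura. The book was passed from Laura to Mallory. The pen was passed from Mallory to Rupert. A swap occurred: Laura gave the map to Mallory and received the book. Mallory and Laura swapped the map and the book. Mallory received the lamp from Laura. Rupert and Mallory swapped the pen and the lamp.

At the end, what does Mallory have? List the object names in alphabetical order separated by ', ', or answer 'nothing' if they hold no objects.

Tracking all object holders:
Start: pen:Mallory, map:Mallory, book:Laura, lamp:Laura
Event 1 (give map: Mallory -> Laura). State: pen:Mallory, map:Laura, book:Laura, lamp:Laura
Event 2 (give book: Laura -> Mallory). State: pen:Mallory, map:Laura, book:Mallory, lamp:Laura
Event 3 (give pen: Mallory -> Rupert). State: pen:Rupert, map:Laura, book:Mallory, lamp:Laura
Event 4 (swap map<->book: now map:Mallory, book:Laura). State: pen:Rupert, map:Mallory, book:Laura, lamp:Laura
Event 5 (swap map<->book: now map:Laura, book:Mallory). State: pen:Rupert, map:Laura, book:Mallory, lamp:Laura
Event 6 (give lamp: Laura -> Mallory). State: pen:Rupert, map:Laura, book:Mallory, lamp:Mallory
Event 7 (swap pen<->lamp: now pen:Mallory, lamp:Rupert). State: pen:Mallory, map:Laura, book:Mallory, lamp:Rupert

Final state: pen:Mallory, map:Laura, book:Mallory, lamp:Rupert
Mallory holds: book, pen.

Answer: book, pen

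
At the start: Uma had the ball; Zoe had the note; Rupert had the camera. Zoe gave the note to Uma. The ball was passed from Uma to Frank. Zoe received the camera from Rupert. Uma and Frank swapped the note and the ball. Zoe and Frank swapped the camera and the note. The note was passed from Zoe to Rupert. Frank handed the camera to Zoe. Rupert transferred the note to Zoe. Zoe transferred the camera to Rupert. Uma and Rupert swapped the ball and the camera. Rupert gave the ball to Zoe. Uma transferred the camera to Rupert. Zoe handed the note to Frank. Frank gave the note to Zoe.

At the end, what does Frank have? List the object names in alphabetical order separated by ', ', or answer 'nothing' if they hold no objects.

Tracking all object holders:
Start: ball:Uma, note:Zoe, camera:Rupert
Event 1 (give note: Zoe -> Uma). State: ball:Uma, note:Uma, camera:Rupert
Event 2 (give ball: Uma -> Frank). State: ball:Frank, note:Uma, camera:Rupert
Event 3 (give camera: Rupert -> Zoe). State: ball:Frank, note:Uma, camera:Zoe
Event 4 (swap note<->ball: now note:Frank, ball:Uma). State: ball:Uma, note:Frank, camera:Zoe
Event 5 (swap camera<->note: now camera:Frank, note:Zoe). State: ball:Uma, note:Zoe, camera:Frank
Event 6 (give note: Zoe -> Rupert). State: ball:Uma, note:Rupert, camera:Frank
Event 7 (give camera: Frank -> Zoe). State: ball:Uma, note:Rupert, camera:Zoe
Event 8 (give note: Rupert -> Zoe). State: ball:Uma, note:Zoe, camera:Zoe
Event 9 (give camera: Zoe -> Rupert). State: ball:Uma, note:Zoe, camera:Rupert
Event 10 (swap ball<->camera: now ball:Rupert, camera:Uma). State: ball:Rupert, note:Zoe, camera:Uma
Event 11 (give ball: Rupert -> Zoe). State: ball:Zoe, note:Zoe, camera:Uma
Event 12 (give camera: Uma -> Rupert). State: ball:Zoe, note:Zoe, camera:Rupert
Event 13 (give note: Zoe -> Frank). State: ball:Zoe, note:Frank, camera:Rupert
Event 14 (give note: Frank -> Zoe). State: ball:Zoe, note:Zoe, camera:Rupert

Final state: ball:Zoe, note:Zoe, camera:Rupert
Frank holds: (nothing).

Answer: nothing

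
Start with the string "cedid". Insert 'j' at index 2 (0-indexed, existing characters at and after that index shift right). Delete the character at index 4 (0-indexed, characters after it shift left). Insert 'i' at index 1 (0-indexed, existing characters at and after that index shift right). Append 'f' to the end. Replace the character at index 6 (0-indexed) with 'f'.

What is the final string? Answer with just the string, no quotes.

Applying each edit step by step:
Start: "cedid"
Op 1 (insert 'j' at idx 2): "cedid" -> "cejdid"
Op 2 (delete idx 4 = 'i'): "cejdid" -> "cejdd"
Op 3 (insert 'i' at idx 1): "cejdd" -> "ciejdd"
Op 4 (append 'f'): "ciejdd" -> "ciejddf"
Op 5 (replace idx 6: 'f' -> 'f'): "ciejddf" -> "ciejddf"

Answer: ciejddf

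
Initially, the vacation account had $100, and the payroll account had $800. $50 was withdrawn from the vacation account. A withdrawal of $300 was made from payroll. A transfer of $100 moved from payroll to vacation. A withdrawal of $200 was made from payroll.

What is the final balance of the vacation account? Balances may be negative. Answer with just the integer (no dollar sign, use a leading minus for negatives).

Tracking account balances step by step:
Start: vacation=100, payroll=800
Event 1 (withdraw 50 from vacation): vacation: 100 - 50 = 50. Balances: vacation=50, payroll=800
Event 2 (withdraw 300 from payroll): payroll: 800 - 300 = 500. Balances: vacation=50, payroll=500
Event 3 (transfer 100 payroll -> vacation): payroll: 500 - 100 = 400, vacation: 50 + 100 = 150. Balances: vacation=150, payroll=400
Event 4 (withdraw 200 from payroll): payroll: 400 - 200 = 200. Balances: vacation=150, payroll=200

Final balance of vacation: 150

Answer: 150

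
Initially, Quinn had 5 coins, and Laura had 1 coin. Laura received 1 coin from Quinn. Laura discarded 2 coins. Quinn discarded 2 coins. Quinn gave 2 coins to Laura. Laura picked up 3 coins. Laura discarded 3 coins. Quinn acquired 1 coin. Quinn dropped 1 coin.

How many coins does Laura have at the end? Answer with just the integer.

Tracking counts step by step:
Start: Quinn=5, Laura=1
Event 1 (Quinn -> Laura, 1): Quinn: 5 -> 4, Laura: 1 -> 2. State: Quinn=4, Laura=2
Event 2 (Laura -2): Laura: 2 -> 0. State: Quinn=4, Laura=0
Event 3 (Quinn -2): Quinn: 4 -> 2. State: Quinn=2, Laura=0
Event 4 (Quinn -> Laura, 2): Quinn: 2 -> 0, Laura: 0 -> 2. State: Quinn=0, Laura=2
Event 5 (Laura +3): Laura: 2 -> 5. State: Quinn=0, Laura=5
Event 6 (Laura -3): Laura: 5 -> 2. State: Quinn=0, Laura=2
Event 7 (Quinn +1): Quinn: 0 -> 1. State: Quinn=1, Laura=2
Event 8 (Quinn -1): Quinn: 1 -> 0. State: Quinn=0, Laura=2

Laura's final count: 2

Answer: 2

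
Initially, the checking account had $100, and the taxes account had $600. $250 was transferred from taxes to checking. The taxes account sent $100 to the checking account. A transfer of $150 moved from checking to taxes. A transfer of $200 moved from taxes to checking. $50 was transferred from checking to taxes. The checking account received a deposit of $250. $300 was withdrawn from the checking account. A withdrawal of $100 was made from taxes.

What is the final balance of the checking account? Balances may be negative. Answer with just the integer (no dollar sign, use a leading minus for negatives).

Answer: 400

Derivation:
Tracking account balances step by step:
Start: checking=100, taxes=600
Event 1 (transfer 250 taxes -> checking): taxes: 600 - 250 = 350, checking: 100 + 250 = 350. Balances: checking=350, taxes=350
Event 2 (transfer 100 taxes -> checking): taxes: 350 - 100 = 250, checking: 350 + 100 = 450. Balances: checking=450, taxes=250
Event 3 (transfer 150 checking -> taxes): checking: 450 - 150 = 300, taxes: 250 + 150 = 400. Balances: checking=300, taxes=400
Event 4 (transfer 200 taxes -> checking): taxes: 400 - 200 = 200, checking: 300 + 200 = 500. Balances: checking=500, taxes=200
Event 5 (transfer 50 checking -> taxes): checking: 500 - 50 = 450, taxes: 200 + 50 = 250. Balances: checking=450, taxes=250
Event 6 (deposit 250 to checking): checking: 450 + 250 = 700. Balances: checking=700, taxes=250
Event 7 (withdraw 300 from checking): checking: 700 - 300 = 400. Balances: checking=400, taxes=250
Event 8 (withdraw 100 from taxes): taxes: 250 - 100 = 150. Balances: checking=400, taxes=150

Final balance of checking: 400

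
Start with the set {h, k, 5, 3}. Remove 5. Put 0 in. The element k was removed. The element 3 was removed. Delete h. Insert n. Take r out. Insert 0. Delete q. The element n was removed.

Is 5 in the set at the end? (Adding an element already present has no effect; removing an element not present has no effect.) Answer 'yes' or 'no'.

Answer: no

Derivation:
Tracking the set through each operation:
Start: {3, 5, h, k}
Event 1 (remove 5): removed. Set: {3, h, k}
Event 2 (add 0): added. Set: {0, 3, h, k}
Event 3 (remove k): removed. Set: {0, 3, h}
Event 4 (remove 3): removed. Set: {0, h}
Event 5 (remove h): removed. Set: {0}
Event 6 (add n): added. Set: {0, n}
Event 7 (remove r): not present, no change. Set: {0, n}
Event 8 (add 0): already present, no change. Set: {0, n}
Event 9 (remove q): not present, no change. Set: {0, n}
Event 10 (remove n): removed. Set: {0}

Final set: {0} (size 1)
5 is NOT in the final set.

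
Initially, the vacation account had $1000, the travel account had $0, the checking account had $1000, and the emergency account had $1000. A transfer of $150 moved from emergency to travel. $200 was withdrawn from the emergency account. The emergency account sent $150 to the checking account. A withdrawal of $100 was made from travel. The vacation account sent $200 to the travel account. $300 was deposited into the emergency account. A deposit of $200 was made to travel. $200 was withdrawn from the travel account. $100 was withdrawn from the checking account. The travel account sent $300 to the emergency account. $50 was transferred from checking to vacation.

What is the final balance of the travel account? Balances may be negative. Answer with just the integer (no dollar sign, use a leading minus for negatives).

Tracking account balances step by step:
Start: vacation=1000, travel=0, checking=1000, emergency=1000
Event 1 (transfer 150 emergency -> travel): emergency: 1000 - 150 = 850, travel: 0 + 150 = 150. Balances: vacation=1000, travel=150, checking=1000, emergency=850
Event 2 (withdraw 200 from emergency): emergency: 850 - 200 = 650. Balances: vacation=1000, travel=150, checking=1000, emergency=650
Event 3 (transfer 150 emergency -> checking): emergency: 650 - 150 = 500, checking: 1000 + 150 = 1150. Balances: vacation=1000, travel=150, checking=1150, emergency=500
Event 4 (withdraw 100 from travel): travel: 150 - 100 = 50. Balances: vacation=1000, travel=50, checking=1150, emergency=500
Event 5 (transfer 200 vacation -> travel): vacation: 1000 - 200 = 800, travel: 50 + 200 = 250. Balances: vacation=800, travel=250, checking=1150, emergency=500
Event 6 (deposit 300 to emergency): emergency: 500 + 300 = 800. Balances: vacation=800, travel=250, checking=1150, emergency=800
Event 7 (deposit 200 to travel): travel: 250 + 200 = 450. Balances: vacation=800, travel=450, checking=1150, emergency=800
Event 8 (withdraw 200 from travel): travel: 450 - 200 = 250. Balances: vacation=800, travel=250, checking=1150, emergency=800
Event 9 (withdraw 100 from checking): checking: 1150 - 100 = 1050. Balances: vacation=800, travel=250, checking=1050, emergency=800
Event 10 (transfer 300 travel -> emergency): travel: 250 - 300 = -50, emergency: 800 + 300 = 1100. Balances: vacation=800, travel=-50, checking=1050, emergency=1100
Event 11 (transfer 50 checking -> vacation): checking: 1050 - 50 = 1000, vacation: 800 + 50 = 850. Balances: vacation=850, travel=-50, checking=1000, emergency=1100

Final balance of travel: -50

Answer: -50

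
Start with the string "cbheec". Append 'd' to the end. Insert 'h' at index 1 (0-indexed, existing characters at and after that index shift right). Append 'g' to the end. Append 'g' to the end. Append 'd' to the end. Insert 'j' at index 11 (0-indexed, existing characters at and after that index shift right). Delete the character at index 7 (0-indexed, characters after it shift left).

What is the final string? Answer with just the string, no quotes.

Answer: chbheecggdj

Derivation:
Applying each edit step by step:
Start: "cbheec"
Op 1 (append 'd'): "cbheec" -> "cbheecd"
Op 2 (insert 'h' at idx 1): "cbheecd" -> "chbheecd"
Op 3 (append 'g'): "chbheecd" -> "chbheecdg"
Op 4 (append 'g'): "chbheecdg" -> "chbheecdgg"
Op 5 (append 'd'): "chbheecdgg" -> "chbheecdggd"
Op 6 (insert 'j' at idx 11): "chbheecdggd" -> "chbheecdggdj"
Op 7 (delete idx 7 = 'd'): "chbheecdggdj" -> "chbheecggdj"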